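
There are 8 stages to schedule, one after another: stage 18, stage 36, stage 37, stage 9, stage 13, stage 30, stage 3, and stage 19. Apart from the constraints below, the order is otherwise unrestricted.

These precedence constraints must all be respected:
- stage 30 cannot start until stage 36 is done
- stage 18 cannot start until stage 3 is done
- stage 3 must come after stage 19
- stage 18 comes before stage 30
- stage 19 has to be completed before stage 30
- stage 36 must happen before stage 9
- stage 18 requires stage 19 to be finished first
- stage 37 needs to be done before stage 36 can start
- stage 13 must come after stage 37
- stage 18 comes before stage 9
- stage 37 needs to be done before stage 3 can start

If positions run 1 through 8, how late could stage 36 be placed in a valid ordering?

The stages that are forced after stage 36, directly or by a chain of constraints, are stage 9, stage 30. That's 2 stages.
With 2 mandatory successors out of 8 stages total, the latest slot for stage 36 is 8−2 = 6, and it's reachable by doing all non-successors before stage 36.

6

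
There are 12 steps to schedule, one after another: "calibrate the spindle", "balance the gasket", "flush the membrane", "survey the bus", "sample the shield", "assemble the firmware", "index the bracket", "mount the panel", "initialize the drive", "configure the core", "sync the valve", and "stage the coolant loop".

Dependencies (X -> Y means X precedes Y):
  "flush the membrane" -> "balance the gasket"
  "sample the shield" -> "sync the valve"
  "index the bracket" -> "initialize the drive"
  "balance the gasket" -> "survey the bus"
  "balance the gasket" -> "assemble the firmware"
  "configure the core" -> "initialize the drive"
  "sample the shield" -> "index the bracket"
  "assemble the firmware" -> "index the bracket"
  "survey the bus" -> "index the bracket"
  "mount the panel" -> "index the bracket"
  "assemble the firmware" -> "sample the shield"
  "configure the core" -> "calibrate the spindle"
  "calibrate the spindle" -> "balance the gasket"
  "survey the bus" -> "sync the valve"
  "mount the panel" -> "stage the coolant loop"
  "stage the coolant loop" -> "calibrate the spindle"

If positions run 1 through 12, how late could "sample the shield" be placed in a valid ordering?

Every step that must follow "sample the shield" has to come after it. Tracing all chains starting from "sample the shield", those steps are: "index the bracket", "initialize the drive", "sync the valve" — 3 in total.
So at least 3 steps follow "sample the shield", putting "sample the shield" no later than position 9. That position is achievable by scheduling everything else first.

9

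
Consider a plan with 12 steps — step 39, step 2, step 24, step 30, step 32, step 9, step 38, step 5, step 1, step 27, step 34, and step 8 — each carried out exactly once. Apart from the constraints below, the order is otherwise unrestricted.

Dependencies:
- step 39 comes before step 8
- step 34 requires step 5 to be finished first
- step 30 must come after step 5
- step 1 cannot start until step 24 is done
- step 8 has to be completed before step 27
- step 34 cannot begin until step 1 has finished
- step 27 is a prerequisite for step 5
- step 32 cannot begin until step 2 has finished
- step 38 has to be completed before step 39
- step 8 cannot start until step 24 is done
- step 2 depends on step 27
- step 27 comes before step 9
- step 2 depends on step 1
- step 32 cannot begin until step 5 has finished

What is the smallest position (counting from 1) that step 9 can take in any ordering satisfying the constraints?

6

Every step that must precede step 9 has to come before it. Tracing all chains that end at step 9, those steps are: step 39, step 24, step 38, step 27, step 8 — 5 in total.
With 5 mandatory predecessors, the earliest step 9 can sit is position 5+1 = 6, and placing just those 5 first achieves it.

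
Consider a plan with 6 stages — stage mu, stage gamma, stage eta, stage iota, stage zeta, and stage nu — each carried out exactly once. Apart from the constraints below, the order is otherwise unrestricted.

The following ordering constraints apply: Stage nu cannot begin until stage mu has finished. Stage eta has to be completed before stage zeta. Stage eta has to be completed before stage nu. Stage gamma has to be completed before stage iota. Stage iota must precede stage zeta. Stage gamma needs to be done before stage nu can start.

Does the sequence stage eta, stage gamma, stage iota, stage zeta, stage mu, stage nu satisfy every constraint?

Yes

Every stated constraint is respected: stage eta sits at position 1, ahead of stage nu at position 6, and each of the other listed pairs likewise has the predecessor earlier in the sequence.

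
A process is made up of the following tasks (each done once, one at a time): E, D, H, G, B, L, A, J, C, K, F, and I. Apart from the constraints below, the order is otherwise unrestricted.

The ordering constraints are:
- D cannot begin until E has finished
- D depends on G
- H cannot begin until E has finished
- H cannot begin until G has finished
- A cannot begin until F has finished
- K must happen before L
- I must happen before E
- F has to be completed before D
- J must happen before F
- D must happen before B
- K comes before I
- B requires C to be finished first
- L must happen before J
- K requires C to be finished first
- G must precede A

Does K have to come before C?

No

There is a chain C → K, which puts C before K.
So K does not have to come before C — it cannot.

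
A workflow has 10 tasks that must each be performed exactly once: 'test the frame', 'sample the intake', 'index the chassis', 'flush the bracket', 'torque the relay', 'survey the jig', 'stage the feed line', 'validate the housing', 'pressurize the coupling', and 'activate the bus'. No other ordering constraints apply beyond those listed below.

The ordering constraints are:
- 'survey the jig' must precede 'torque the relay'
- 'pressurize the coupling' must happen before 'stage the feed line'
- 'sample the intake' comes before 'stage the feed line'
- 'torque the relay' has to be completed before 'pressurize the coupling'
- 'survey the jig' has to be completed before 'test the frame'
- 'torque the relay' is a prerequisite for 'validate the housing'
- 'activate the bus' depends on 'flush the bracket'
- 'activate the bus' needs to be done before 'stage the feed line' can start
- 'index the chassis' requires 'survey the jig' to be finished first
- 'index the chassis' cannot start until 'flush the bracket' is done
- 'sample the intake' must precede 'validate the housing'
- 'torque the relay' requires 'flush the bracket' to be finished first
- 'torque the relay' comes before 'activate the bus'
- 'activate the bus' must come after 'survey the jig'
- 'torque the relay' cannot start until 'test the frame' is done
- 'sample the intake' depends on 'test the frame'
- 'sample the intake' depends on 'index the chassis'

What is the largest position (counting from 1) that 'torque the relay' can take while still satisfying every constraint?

6

Every task that must follow 'torque the relay' has to come after it. Tracing all chains starting from 'torque the relay', those tasks are: 'stage the feed line', 'validate the housing', 'pressurize the coupling', 'activate the bus' — 4 in total.
So at least 4 tasks follow 'torque the relay', putting 'torque the relay' no later than position 6. That position is achievable by scheduling everything else first.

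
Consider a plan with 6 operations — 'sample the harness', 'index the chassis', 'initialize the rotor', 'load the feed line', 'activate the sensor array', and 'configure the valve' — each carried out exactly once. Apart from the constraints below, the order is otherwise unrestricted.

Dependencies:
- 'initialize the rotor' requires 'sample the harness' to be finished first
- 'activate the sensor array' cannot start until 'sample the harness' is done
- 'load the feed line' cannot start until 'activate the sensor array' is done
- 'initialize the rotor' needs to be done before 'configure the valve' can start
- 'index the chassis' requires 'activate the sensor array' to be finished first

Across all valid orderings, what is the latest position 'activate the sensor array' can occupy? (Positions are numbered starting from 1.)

Every operation that must follow 'activate the sensor array' has to come after it. Tracing all chains starting from 'activate the sensor array', those operations are: 'index the chassis', 'load the feed line' — 2 in total.
With 2 mandatory successors out of 6 operations total, the latest slot for 'activate the sensor array' is 6−2 = 4, and it's reachable by doing all non-successors before 'activate the sensor array'.

4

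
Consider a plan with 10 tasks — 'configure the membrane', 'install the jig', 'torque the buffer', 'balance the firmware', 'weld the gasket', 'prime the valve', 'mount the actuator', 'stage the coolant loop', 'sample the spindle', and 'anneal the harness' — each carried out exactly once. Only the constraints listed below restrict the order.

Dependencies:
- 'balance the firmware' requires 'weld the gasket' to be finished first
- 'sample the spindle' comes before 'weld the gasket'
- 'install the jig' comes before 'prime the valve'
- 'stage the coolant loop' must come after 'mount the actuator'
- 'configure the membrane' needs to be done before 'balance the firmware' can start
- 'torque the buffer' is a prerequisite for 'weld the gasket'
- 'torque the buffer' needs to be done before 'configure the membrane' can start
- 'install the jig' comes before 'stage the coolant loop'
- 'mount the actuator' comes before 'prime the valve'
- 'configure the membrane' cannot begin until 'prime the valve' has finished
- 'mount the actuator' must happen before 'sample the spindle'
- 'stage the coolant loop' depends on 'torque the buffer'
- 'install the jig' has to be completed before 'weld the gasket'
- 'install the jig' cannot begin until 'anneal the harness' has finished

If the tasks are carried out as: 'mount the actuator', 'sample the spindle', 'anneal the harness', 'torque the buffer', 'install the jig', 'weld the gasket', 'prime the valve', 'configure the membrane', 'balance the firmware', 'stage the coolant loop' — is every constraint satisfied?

Yes

Every stated constraint is respected: 'mount the actuator' sits at position 1, ahead of 'stage the coolant loop' at position 10, and each of the other listed pairs likewise has the predecessor earlier in the sequence.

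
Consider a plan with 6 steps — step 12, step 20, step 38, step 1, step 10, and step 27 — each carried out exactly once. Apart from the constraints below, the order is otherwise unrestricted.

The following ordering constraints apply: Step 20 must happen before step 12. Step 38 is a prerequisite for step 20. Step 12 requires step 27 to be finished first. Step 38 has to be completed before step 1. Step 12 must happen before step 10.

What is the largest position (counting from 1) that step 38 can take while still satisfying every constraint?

Every step that must follow step 38 has to come after it. Tracing all chains starting from step 38, those steps are: step 12, step 20, step 1, step 10 — 4 in total.
So at least 4 steps follow step 38, putting step 38 no later than position 2. That position is achievable by scheduling everything else first.

2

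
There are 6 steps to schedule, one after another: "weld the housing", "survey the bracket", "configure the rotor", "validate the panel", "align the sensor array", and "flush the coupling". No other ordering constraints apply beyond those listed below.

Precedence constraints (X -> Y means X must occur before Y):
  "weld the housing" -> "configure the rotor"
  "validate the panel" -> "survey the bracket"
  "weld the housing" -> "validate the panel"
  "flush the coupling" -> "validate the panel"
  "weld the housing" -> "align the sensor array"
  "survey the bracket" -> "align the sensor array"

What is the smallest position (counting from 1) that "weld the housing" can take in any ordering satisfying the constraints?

1

No constraint forces any other step before "weld the housing", so it can be placed first.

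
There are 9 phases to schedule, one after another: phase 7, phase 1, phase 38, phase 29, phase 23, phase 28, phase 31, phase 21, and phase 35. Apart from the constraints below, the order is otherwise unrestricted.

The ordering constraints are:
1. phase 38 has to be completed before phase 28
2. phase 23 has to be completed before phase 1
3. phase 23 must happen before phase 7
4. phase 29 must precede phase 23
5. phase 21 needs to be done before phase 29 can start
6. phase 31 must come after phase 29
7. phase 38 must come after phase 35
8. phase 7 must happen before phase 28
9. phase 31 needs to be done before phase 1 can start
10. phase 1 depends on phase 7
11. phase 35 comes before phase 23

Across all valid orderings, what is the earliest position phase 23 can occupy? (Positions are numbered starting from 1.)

Working backwards through the constraints from phase 23, its full set of required predecessors is phase 29, phase 21, phase 35 — 3 of them.
With 3 mandatory predecessors, the earliest phase 23 can sit is position 3+1 = 4, and placing just those 3 first achieves it.

4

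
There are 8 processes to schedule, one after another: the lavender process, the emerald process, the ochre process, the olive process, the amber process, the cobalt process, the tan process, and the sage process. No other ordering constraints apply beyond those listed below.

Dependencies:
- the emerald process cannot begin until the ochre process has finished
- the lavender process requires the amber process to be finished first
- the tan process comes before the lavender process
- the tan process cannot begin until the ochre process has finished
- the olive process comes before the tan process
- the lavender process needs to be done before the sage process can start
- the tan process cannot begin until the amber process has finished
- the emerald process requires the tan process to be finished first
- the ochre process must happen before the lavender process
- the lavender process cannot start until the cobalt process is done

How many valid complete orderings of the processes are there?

The processes with no prerequisites are the ochre process, the olive process, the amber process, the cobalt process; any of them can be placed first.
Systematically extending each partial ordering one process at a time and counting, there are 96 complete orderings.

96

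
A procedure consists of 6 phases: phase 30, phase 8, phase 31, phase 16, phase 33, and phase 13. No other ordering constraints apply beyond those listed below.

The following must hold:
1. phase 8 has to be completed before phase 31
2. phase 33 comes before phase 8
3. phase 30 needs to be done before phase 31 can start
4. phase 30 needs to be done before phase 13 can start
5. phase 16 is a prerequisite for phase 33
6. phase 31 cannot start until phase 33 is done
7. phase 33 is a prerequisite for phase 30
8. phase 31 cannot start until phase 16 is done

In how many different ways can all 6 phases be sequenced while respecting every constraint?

Only phase 16 has no prerequisites, so it must go first.
Enumerating by repeatedly choosing an available phase (one whose prerequisites are all placed) gives 5 distinct complete orderings.

5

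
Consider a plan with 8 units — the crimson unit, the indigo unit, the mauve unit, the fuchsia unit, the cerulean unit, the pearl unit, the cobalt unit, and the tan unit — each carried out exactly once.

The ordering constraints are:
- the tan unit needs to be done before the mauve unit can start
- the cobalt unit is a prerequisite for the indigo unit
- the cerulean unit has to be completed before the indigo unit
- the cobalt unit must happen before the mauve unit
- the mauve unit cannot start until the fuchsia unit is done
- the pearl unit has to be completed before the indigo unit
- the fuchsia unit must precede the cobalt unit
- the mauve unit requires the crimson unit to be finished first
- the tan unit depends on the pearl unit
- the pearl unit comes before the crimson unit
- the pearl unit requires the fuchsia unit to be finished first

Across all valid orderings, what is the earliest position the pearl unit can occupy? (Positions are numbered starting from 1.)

2

Working backwards through the constraints from the pearl unit, its only required predecessor is the fuchsia unit.
With 1 mandatory predecessor, the earliest the pearl unit can sit is position 1+1 = 2, and placing just that one first achieves it.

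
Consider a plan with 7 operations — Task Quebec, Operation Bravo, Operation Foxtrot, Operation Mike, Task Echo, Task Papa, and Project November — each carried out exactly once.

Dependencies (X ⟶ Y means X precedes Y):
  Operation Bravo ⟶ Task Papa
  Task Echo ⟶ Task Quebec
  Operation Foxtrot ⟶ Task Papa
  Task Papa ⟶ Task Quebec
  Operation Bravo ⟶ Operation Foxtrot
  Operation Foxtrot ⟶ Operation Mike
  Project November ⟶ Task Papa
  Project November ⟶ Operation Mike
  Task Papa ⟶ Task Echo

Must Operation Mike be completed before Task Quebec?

No

No chain of constraints connects Operation Mike to Task Quebec in either direction.
There exist valid orderings with Task Quebec before Operation Mike, so Operation Mike is not required to come first.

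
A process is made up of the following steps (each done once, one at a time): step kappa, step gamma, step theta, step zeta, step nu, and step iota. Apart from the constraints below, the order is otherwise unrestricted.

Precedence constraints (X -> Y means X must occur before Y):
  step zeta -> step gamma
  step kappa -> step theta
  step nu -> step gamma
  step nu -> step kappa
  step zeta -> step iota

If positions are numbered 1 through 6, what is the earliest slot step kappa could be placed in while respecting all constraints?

2

The only step forced before step kappa (directly or transitively) is step nu.
So at minimum 1 step comes before step kappa, putting step kappa no earlier than position 2. That position is achievable by scheduling exactly that predecessor first.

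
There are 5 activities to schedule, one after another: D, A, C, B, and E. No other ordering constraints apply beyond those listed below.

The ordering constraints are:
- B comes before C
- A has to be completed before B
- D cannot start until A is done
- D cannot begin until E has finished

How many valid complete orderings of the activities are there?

9

The activities with no prerequisites are A, E; any of them can be placed first.
Systematically extending each partial ordering one activity at a time and counting, there are 9 complete orderings.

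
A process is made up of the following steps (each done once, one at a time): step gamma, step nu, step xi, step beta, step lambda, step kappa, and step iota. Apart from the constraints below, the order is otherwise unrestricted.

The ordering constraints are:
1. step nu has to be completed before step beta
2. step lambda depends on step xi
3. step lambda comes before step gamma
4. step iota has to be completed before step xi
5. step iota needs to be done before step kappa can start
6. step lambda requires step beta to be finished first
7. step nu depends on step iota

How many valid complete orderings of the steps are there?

18

Only step iota has no prerequisites, so it must go first.
Counting all ways to extend the partial order to a total order gives 18.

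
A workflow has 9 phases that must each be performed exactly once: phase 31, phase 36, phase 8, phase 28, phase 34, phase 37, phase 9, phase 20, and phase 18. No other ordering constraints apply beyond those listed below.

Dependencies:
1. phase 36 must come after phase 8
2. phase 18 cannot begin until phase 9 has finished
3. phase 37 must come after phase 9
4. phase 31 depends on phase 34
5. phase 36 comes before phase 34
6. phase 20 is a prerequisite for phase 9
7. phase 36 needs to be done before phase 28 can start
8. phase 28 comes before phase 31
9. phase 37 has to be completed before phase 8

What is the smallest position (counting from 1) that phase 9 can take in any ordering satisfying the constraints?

2

The only phase forced before phase 9 (directly or transitively) is phase 20.
So at minimum 1 phase comes before phase 9, putting phase 9 no earlier than position 2. That position is achievable by scheduling exactly that predecessor first.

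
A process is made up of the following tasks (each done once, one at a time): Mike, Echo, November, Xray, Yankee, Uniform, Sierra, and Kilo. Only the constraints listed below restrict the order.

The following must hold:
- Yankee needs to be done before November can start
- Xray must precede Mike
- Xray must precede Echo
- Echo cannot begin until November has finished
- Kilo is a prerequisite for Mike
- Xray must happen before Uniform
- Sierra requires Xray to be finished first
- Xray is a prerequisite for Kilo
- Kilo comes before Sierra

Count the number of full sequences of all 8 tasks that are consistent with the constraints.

The tasks with no prerequisites are Xray, Yankee; any of them can be placed first.
Systematically extending each partial ordering one task at a time and counting, there are 440 complete orderings.

440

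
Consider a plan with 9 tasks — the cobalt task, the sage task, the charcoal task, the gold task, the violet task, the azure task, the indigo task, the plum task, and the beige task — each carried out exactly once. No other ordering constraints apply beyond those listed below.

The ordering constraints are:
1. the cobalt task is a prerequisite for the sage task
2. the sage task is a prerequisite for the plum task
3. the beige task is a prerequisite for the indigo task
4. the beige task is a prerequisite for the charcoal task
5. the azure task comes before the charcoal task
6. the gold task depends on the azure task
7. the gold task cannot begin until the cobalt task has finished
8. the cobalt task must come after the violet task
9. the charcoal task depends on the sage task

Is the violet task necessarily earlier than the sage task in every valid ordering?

Yes

Following the dependencies: the violet task → the cobalt task → the sage task.
That forces the violet task before the sage task in every valid schedule.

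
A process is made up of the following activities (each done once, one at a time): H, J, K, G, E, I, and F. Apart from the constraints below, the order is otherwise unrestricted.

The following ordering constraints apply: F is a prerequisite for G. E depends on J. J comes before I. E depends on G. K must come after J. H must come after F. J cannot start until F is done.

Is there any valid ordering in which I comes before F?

No

The constraints give a chain F → J → I, which forces F before I.
Hence I can never be scheduled before F.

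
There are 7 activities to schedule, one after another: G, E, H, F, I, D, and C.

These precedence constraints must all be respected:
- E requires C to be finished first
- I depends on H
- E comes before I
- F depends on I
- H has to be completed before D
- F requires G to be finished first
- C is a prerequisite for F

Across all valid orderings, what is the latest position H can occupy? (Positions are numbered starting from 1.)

Following every chain forward from H, the activities that must come later are F, I, D — 3 of them.
With 3 mandatory successors out of 7 activities total, the latest slot for H is 7−3 = 4, and it's reachable by doing all non-successors before H.

4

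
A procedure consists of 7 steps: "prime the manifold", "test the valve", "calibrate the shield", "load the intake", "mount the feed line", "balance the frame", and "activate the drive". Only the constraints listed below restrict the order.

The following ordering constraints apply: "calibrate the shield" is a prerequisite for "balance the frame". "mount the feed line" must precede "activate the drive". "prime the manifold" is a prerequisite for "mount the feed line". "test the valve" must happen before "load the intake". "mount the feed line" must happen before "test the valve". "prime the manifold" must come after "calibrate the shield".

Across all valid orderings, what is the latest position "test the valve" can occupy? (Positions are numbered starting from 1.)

6

The only step forced after "test the valve" (directly or by a chain) is "load the intake".
So at least 1 step follows "test the valve", putting "test the valve" no later than position 6. That position is achievable by scheduling everything else first.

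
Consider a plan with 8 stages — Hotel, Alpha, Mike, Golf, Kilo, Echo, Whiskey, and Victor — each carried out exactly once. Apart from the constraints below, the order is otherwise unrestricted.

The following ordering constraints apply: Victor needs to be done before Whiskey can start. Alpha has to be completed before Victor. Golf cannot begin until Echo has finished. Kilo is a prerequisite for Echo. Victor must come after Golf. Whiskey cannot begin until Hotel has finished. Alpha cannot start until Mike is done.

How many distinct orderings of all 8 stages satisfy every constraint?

70

3 stages have no prerequisites (Hotel, Mike, Kilo), so any of them could come first.
Counting all ways to extend the partial order to a total order gives 70.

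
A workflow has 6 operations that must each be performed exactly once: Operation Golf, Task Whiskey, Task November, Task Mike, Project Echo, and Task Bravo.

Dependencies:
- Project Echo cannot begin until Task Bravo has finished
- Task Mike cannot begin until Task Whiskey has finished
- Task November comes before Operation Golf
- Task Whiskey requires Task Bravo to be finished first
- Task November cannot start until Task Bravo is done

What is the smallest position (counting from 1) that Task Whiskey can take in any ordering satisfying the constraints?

Working backwards through the constraints from Task Whiskey, its only required predecessor is Task Bravo.
With 1 mandatory predecessor, the earliest Task Whiskey can sit is position 1+1 = 2, and placing just that one first achieves it.

2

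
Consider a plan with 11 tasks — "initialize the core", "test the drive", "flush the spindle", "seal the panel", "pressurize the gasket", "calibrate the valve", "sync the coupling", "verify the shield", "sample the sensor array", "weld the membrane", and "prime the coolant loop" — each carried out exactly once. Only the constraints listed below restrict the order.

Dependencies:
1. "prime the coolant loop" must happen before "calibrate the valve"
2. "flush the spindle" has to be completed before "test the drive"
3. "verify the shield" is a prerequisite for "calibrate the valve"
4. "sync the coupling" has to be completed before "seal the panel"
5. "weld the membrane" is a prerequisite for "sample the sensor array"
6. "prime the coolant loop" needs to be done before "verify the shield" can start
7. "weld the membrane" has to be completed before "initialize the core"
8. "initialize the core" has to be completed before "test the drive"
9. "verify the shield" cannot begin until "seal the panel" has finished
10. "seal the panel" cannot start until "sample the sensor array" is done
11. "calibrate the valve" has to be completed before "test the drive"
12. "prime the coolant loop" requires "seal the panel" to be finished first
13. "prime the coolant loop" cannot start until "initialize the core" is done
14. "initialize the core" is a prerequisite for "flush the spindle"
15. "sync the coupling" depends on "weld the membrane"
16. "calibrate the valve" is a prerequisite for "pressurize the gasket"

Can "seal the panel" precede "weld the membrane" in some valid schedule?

There is a dependency chain "weld the membrane" → "sample the sensor array" → "seal the panel", so "seal the panel" always comes after "weld the membrane".
So no valid ordering can have "seal the panel" before "weld the membrane".

No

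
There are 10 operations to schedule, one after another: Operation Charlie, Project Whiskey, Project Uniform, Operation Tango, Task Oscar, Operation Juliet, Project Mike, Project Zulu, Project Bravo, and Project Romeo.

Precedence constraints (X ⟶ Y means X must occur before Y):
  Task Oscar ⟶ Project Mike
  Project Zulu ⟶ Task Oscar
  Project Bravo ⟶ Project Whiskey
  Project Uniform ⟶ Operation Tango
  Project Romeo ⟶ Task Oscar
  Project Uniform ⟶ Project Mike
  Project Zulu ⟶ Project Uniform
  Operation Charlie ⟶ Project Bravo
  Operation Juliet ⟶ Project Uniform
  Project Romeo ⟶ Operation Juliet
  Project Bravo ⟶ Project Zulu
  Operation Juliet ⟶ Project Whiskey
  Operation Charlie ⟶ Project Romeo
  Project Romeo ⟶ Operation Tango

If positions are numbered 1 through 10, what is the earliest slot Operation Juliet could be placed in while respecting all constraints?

3

Every operation that must precede Operation Juliet has to come before it. Tracing all chains that end at Operation Juliet, those operations are: Operation Charlie, Project Romeo — 2 in total.
So at minimum 2 operations come before Operation Juliet, putting Operation Juliet no earlier than position 3. That position is achievable by scheduling exactly those predecessors first.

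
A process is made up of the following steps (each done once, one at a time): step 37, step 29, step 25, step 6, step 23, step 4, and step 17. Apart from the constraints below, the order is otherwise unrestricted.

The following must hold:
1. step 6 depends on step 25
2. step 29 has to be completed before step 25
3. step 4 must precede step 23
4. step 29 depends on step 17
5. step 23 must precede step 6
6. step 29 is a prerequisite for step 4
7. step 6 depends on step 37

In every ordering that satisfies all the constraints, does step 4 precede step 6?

There is a constraint chain step 4 → step 23 → step 6.
Hence step 4 necessarily comes before step 6.

Yes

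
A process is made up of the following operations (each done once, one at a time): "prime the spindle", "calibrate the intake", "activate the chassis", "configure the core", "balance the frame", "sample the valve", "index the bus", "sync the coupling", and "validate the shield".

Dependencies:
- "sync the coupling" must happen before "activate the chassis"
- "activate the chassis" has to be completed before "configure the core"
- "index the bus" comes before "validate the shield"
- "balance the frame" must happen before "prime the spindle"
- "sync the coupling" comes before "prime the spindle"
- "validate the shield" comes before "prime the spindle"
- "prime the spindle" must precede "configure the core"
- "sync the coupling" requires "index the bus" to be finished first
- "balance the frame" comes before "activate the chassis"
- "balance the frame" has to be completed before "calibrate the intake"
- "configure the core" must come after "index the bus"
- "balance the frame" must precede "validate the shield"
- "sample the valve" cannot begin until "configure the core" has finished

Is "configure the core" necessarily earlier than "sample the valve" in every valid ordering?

Yes

Tracing the constraints gives a chain: "configure the core" → "sample the valve".
So "configure the core" must precede "sample the valve" in any valid ordering.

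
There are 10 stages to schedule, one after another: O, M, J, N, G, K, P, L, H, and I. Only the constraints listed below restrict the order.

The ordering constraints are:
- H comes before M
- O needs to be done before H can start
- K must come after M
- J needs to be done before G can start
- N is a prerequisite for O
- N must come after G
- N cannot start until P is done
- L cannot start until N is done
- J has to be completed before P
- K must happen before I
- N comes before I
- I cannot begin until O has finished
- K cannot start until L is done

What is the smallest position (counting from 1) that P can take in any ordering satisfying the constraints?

2

Working backwards through the constraints from P, its only required predecessor is J.
With 1 mandatory predecessor, the earliest P can sit is position 1+1 = 2, and placing just that one first achieves it.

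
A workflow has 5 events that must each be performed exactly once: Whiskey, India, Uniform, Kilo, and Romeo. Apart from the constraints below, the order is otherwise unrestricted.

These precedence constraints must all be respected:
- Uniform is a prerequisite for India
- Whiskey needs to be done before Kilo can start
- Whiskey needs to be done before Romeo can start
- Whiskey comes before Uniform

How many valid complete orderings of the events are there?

Only Whiskey has no prerequisites, so it must go first.
Counting all ways to extend the partial order to a total order gives 12.

12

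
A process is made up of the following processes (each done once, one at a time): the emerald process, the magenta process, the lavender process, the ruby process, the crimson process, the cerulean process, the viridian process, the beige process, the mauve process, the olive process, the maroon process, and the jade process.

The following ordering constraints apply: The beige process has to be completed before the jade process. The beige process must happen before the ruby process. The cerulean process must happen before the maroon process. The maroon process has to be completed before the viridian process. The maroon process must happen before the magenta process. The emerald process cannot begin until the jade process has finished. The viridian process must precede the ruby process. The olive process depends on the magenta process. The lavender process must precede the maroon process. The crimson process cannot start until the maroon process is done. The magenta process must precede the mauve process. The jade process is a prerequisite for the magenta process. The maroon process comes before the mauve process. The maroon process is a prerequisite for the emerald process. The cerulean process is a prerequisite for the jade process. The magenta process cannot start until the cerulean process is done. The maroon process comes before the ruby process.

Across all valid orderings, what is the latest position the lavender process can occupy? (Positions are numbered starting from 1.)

4

Following every chain forward from the lavender process, the processes that must come later are the emerald process, the magenta process, the ruby process, the crimson process, the viridian process, the mauve process, the olive process, the maroon process — 8 of them.
So at least 8 processes follow the lavender process, putting the lavender process no later than position 4. That position is achievable by scheduling everything else first.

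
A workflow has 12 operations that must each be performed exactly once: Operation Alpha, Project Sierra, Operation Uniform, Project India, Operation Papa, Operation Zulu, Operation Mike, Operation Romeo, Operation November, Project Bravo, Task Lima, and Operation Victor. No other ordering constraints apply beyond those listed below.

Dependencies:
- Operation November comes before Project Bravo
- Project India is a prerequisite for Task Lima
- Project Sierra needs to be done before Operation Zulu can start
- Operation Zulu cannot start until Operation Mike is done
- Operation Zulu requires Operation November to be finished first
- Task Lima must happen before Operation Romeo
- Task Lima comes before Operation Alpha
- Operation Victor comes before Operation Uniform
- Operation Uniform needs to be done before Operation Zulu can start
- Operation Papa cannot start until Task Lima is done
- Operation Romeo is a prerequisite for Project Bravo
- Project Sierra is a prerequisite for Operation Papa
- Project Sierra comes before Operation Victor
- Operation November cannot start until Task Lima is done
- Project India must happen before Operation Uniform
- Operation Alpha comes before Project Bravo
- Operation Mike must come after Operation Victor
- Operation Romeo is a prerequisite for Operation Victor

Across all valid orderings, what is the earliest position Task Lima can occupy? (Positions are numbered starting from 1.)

2

Working backwards through the constraints from Task Lima, its only required predecessor is Project India.
With 1 mandatory predecessor, the earliest Task Lima can sit is position 1+1 = 2, and placing just that one first achieves it.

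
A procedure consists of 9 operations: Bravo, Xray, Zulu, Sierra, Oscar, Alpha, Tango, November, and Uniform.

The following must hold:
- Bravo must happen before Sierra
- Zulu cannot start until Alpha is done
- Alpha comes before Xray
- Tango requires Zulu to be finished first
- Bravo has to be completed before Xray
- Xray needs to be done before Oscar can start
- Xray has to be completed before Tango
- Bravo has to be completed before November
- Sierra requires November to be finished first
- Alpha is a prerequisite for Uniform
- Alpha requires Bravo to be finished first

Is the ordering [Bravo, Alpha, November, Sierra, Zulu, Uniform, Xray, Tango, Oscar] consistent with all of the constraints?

Every stated constraint is respected: Bravo sits at position 1, ahead of Xray at position 7, and each of the other listed pairs likewise has the predecessor earlier in the sequence.

Yes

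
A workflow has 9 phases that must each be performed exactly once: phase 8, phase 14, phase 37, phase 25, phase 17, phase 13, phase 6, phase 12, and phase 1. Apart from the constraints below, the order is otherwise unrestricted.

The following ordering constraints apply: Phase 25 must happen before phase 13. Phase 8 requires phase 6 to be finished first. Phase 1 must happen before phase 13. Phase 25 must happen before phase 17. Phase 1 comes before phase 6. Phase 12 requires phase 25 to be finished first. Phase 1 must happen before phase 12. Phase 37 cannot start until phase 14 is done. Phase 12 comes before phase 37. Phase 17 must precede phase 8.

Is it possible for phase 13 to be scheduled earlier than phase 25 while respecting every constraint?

No

There is a dependency chain phase 25 → phase 13, so phase 13 always comes after phase 25.
So no valid ordering can have phase 13 before phase 25.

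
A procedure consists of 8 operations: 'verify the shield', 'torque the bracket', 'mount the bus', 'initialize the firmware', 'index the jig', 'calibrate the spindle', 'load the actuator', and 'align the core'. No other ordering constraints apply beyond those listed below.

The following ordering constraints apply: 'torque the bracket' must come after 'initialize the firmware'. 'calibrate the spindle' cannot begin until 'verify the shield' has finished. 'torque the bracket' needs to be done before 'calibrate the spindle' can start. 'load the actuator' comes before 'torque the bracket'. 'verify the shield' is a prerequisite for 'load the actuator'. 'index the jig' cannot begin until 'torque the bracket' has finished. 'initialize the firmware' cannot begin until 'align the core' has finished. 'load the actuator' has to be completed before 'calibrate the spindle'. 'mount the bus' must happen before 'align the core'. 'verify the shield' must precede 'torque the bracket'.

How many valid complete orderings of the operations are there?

20

The operations with no prerequisites are 'verify the shield', 'mount the bus'; any of them can be placed first.
Systematically extending each partial ordering one operation at a time and counting, there are 20 complete orderings.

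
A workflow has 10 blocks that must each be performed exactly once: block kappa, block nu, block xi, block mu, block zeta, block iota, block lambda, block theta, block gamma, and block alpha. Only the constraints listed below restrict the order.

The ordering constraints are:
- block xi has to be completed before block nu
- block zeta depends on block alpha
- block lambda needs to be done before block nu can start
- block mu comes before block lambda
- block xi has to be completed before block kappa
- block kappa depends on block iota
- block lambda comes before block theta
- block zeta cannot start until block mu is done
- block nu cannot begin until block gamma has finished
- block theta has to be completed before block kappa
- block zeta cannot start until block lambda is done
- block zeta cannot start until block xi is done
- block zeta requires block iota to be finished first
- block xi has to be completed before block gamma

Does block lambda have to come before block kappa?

Yes

There is a constraint chain block lambda → block theta → block kappa.
Hence block lambda necessarily comes before block kappa.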